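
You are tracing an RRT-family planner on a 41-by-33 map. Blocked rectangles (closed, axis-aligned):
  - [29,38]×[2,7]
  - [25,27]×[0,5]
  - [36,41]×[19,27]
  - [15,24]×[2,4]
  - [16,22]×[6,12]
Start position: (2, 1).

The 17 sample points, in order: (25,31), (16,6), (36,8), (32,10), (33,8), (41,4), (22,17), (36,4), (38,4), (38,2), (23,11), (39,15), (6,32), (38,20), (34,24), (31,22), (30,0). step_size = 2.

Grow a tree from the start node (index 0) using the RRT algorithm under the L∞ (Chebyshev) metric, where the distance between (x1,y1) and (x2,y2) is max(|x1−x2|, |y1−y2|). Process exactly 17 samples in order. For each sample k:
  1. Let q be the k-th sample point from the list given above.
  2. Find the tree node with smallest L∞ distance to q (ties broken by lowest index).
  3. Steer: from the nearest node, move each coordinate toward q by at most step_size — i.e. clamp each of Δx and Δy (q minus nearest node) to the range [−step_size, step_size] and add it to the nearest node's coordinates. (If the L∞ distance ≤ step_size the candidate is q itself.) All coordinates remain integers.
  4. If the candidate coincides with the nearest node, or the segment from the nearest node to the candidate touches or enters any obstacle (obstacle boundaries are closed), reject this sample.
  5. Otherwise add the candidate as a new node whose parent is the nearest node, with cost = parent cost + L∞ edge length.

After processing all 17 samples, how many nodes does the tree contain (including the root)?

Node count: 9

1. q=(25,31) nearest=0 d=30 new=(4,3) → add node 1 parent=0 cost=2
2. q=(16,6) nearest=1 d=12 new=(6,5) → add node 2 parent=1 cost=4
3. q=(36,8) nearest=2 d=30 new=(8,7) → add node 3 parent=2 cost=6
4. q=(32,10) nearest=3 d=24 new=(10,9) → add node 4 parent=3 cost=8
5. q=(33,8) nearest=4 d=23 new=(12,8) → add node 5 parent=4 cost=10
6. q=(41,4) nearest=5 d=29 new=(14,6) → add node 6 parent=5 cost=12
7. q=(22,17) nearest=5 d=10 new=(14,10) → add node 7 parent=5 cost=12
8. q=(36,4) nearest=6 d=22 new=(16,4) → blocked by [15,24]×[2,4], reject
9. q=(38,4) nearest=6 d=24 new=(16,4) → blocked by [15,24]×[2,4], reject
10. q=(38,2) nearest=6 d=24 new=(16,4) → blocked by [15,24]×[2,4], reject
11. q=(23,11) nearest=6 d=9 new=(16,8) → blocked by [16,22]×[6,12], reject
12. q=(39,15) nearest=6 d=25 new=(16,8) → blocked by [16,22]×[6,12], reject
13. q=(6,32) nearest=7 d=22 new=(12,12) → add node 8 parent=7 cost=14
14. q=(38,20) nearest=6 d=24 new=(16,8) → blocked by [16,22]×[6,12], reject
15. q=(34,24) nearest=6 d=20 new=(16,8) → blocked by [16,22]×[6,12], reject
16. q=(31,22) nearest=6 d=17 new=(16,8) → blocked by [16,22]×[6,12], reject
17. q=(30,0) nearest=6 d=16 new=(16,4) → blocked by [15,24]×[2,4], reject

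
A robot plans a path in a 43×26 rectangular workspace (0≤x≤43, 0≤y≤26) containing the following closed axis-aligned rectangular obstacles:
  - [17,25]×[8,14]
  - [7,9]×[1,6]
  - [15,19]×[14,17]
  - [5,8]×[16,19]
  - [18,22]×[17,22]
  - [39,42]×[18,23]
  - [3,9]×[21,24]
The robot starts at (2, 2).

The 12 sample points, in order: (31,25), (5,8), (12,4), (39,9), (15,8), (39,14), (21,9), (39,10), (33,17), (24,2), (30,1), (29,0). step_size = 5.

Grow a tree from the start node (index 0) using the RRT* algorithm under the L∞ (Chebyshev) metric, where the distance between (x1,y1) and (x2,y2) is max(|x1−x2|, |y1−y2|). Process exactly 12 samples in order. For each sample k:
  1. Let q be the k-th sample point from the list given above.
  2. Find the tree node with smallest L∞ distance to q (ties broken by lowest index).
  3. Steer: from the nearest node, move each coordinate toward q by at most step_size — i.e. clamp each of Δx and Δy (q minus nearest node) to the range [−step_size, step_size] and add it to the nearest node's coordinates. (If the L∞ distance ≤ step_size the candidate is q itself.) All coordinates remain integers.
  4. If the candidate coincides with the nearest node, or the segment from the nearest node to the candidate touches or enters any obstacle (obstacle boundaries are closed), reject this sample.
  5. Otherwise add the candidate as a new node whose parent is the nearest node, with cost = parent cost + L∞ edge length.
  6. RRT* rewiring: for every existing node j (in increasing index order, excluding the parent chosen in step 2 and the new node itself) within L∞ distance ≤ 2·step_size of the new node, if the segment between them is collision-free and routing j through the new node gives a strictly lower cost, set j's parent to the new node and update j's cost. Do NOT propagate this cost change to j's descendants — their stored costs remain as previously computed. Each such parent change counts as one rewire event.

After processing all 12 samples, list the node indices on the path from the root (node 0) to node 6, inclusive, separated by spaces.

1. q=(31,25) nearest=0 d=29 new=(7,7) → add node 1 parent=0 cost=5
2. q=(5,8) nearest=1 d=2 new=(5,8) → add node 2 parent=1 cost=7
3. q=(12,4) nearest=1 d=5 new=(12,4) → blocked by [7,9]×[1,6], reject
4. q=(39,9) nearest=1 d=32 new=(12,9) → add node 3 parent=1 cost=10
5. q=(15,8) nearest=3 d=3 new=(15,8) → add node 4 parent=3 cost=13
6. q=(39,14) nearest=4 d=24 new=(20,13) → blocked by [17,25]×[8,14], reject
7. q=(21,9) nearest=4 d=6 new=(20,9) → blocked by [17,25]×[8,14], reject
8. q=(39,10) nearest=4 d=24 new=(20,10) → blocked by [17,25]×[8,14], reject
9. q=(33,17) nearest=4 d=18 new=(20,13) → blocked by [17,25]×[8,14], reject
10. q=(24,2) nearest=4 d=9 new=(20,3) → add node 5 parent=4 cost=18
11. q=(30,1) nearest=5 d=10 new=(25,1) → add node 6 parent=5 cost=23
12. q=(29,0) nearest=6 d=4 new=(29,0) → add node 7 parent=6 cost=27

Path: 0 1 3 4 5 6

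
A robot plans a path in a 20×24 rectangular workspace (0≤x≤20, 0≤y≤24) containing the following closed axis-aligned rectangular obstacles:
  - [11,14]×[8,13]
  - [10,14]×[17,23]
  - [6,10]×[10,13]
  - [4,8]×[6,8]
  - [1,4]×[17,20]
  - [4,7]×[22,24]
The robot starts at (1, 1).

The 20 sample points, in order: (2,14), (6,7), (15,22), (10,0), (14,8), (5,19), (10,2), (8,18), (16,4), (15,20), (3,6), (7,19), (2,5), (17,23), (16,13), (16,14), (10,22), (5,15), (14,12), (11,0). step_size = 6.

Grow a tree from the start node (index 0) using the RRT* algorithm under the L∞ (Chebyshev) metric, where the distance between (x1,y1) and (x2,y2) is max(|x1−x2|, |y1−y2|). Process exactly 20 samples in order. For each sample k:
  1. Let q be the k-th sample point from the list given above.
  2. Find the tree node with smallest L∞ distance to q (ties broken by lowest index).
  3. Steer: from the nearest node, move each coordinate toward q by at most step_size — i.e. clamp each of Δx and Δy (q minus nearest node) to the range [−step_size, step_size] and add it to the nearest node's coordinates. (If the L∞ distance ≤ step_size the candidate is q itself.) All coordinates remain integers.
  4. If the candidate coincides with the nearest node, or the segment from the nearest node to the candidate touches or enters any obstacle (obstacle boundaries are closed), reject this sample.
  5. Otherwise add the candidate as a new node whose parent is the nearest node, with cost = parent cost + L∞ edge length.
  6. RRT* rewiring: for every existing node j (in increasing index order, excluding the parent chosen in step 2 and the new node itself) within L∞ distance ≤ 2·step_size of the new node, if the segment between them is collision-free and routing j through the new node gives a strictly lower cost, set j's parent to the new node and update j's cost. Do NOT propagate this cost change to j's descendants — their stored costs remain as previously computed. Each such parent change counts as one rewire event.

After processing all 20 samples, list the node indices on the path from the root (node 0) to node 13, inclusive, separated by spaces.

Path: 0 1 4 13

1. q=(2,14) nearest=0 d=13 new=(2,7) → add node 1 parent=0 cost=6
2. q=(6,7) nearest=1 d=4 new=(6,7) → blocked by [4,8]×[6,8], reject
3. q=(15,22) nearest=1 d=15 new=(8,13) → blocked by [6,10]×[10,13], reject
4. q=(10,0) nearest=1 d=8 new=(8,1) → add node 2 parent=1 cost=12
5. q=(14,8) nearest=2 d=7 new=(14,7) → add node 3 parent=2 cost=18
6. q=(5,19) nearest=1 d=12 new=(5,13) → add node 4 parent=1 cost=12
7. q=(10,2) nearest=2 d=2 new=(10,2) → add node 5 parent=2 cost=14
8. q=(8,18) nearest=4 d=5 new=(8,18) → add node 6 parent=4 cost=17
9. q=(16,4) nearest=3 d=3 new=(16,4) → add node 7 parent=3 cost=21
10. q=(15,20) nearest=6 d=7 new=(14,20) → blocked by [10,14]×[17,23], reject
11. q=(3,6) nearest=1 d=1 new=(3,6) → add node 8 parent=1 cost=7
12. q=(7,19) nearest=6 d=1 new=(7,19) → add node 9 parent=6 cost=18
13. q=(2,5) nearest=8 d=1 new=(2,5) → add node 10 parent=8 cost=8
14. q=(17,23) nearest=6 d=9 new=(14,23) → blocked by [10,14]×[17,23], reject
15. q=(16,13) nearest=3 d=6 new=(16,13) → add node 11 parent=3 cost=24
16. q=(16,14) nearest=11 d=1 new=(16,14) → add node 12 parent=11 cost=25
17. q=(10,22) nearest=9 d=3 new=(10,22) → blocked by [10,14]×[17,23], reject
18. q=(5,15) nearest=4 d=2 new=(5,15) → add node 13 parent=4 cost=14
19. q=(14,12) nearest=11 d=2 new=(14,12) → blocked by [11,14]×[8,13], reject
20. q=(11,0) nearest=5 d=2 new=(11,0) → add node 14 parent=5 cost=16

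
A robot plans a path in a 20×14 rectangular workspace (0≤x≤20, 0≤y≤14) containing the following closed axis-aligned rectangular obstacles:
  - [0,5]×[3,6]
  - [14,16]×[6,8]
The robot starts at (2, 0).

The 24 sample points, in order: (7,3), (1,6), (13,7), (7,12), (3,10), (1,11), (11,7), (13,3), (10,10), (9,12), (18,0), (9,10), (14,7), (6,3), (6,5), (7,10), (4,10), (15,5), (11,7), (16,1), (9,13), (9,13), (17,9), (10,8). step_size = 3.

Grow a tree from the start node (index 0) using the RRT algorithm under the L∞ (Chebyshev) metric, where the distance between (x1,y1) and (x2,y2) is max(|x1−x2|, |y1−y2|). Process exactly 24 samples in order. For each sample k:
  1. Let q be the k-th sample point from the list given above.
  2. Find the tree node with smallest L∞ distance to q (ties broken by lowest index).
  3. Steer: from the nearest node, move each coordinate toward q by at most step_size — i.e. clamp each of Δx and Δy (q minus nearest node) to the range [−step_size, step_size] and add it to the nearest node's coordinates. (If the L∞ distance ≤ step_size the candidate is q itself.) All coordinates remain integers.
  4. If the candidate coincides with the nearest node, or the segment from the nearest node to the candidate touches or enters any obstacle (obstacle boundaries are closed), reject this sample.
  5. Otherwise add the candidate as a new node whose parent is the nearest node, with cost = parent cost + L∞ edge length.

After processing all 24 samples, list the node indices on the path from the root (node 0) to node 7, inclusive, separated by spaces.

1. q=(7,3) nearest=0 d=5 new=(5,3) → blocked by [0,5]×[3,6], reject
2. q=(1,6) nearest=0 d=6 new=(1,3) → blocked by [0,5]×[3,6], reject
3. q=(13,7) nearest=0 d=11 new=(5,3) → blocked by [0,5]×[3,6], reject
4. q=(7,12) nearest=0 d=12 new=(5,3) → blocked by [0,5]×[3,6], reject
5. q=(3,10) nearest=0 d=10 new=(3,3) → blocked by [0,5]×[3,6], reject
6. q=(1,11) nearest=0 d=11 new=(1,3) → blocked by [0,5]×[3,6], reject
7. q=(11,7) nearest=0 d=9 new=(5,3) → blocked by [0,5]×[3,6], reject
8. q=(13,3) nearest=0 d=11 new=(5,3) → blocked by [0,5]×[3,6], reject
9. q=(10,10) nearest=0 d=10 new=(5,3) → blocked by [0,5]×[3,6], reject
10. q=(9,12) nearest=0 d=12 new=(5,3) → blocked by [0,5]×[3,6], reject
11. q=(18,0) nearest=0 d=16 new=(5,0) → add node 1 parent=0 cost=3
12. q=(9,10) nearest=0 d=10 new=(5,3) → blocked by [0,5]×[3,6], reject
13. q=(14,7) nearest=1 d=9 new=(8,3) → add node 2 parent=1 cost=6
14. q=(6,3) nearest=2 d=2 new=(6,3) → add node 3 parent=2 cost=8
15. q=(6,5) nearest=2 d=2 new=(6,5) → add node 4 parent=2 cost=8
16. q=(7,10) nearest=4 d=5 new=(7,8) → add node 5 parent=4 cost=11
17. q=(4,10) nearest=5 d=3 new=(4,10) → add node 6 parent=5 cost=14
18. q=(15,5) nearest=2 d=7 new=(11,5) → add node 7 parent=2 cost=9
19. q=(11,7) nearest=7 d=2 new=(11,7) → add node 8 parent=7 cost=11
20. q=(16,1) nearest=7 d=5 new=(14,2) → add node 9 parent=7 cost=12
21. q=(9,13) nearest=5 d=5 new=(9,11) → add node 10 parent=5 cost=14
22. q=(9,13) nearest=10 d=2 new=(9,13) → add node 11 parent=10 cost=16
23. q=(17,9) nearest=7 d=6 new=(14,8) → blocked by [14,16]×[6,8], reject
24. q=(10,8) nearest=8 d=1 new=(10,8) → add node 12 parent=8 cost=12

Path: 0 1 2 7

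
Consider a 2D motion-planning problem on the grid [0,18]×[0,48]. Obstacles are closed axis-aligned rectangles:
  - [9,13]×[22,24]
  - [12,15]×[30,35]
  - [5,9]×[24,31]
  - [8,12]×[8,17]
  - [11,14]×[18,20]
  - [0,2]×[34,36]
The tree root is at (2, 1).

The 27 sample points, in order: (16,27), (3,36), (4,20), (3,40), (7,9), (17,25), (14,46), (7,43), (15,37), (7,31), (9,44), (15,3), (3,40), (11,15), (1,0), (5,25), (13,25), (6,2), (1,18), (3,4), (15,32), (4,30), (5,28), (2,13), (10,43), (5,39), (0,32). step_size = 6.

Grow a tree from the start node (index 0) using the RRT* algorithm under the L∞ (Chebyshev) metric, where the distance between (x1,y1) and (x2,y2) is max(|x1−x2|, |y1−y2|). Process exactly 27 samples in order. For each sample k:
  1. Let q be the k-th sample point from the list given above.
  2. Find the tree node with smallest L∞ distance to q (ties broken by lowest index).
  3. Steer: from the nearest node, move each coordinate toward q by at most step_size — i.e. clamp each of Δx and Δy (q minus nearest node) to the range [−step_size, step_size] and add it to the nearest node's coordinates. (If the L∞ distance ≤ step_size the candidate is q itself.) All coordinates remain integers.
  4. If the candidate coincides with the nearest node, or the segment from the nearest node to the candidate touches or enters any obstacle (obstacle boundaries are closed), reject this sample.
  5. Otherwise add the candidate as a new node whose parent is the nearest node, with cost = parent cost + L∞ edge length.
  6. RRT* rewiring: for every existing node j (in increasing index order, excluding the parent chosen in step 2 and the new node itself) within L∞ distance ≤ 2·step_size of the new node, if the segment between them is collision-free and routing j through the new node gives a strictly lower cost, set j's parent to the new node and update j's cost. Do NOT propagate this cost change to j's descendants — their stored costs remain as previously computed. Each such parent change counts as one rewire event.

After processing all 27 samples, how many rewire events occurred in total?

Rewire events: 1

1. q=(16,27) nearest=0 d=26 new=(8,7) → add node 1 parent=0 cost=6
2. q=(3,36) nearest=1 d=29 new=(3,13) → add node 2 parent=1 cost=12
3. q=(4,20) nearest=2 d=7 new=(4,19) → add node 3 parent=2 cost=18
4. q=(3,40) nearest=3 d=21 new=(3,25) → add node 4 parent=3 cost=24
5. q=(7,9) nearest=1 d=2 new=(7,9) → add node 5 parent=1 cost=8
6. q=(17,25) nearest=3 d=13 new=(10,25) → blocked by [9,13]×[22,24], reject
7. q=(14,46) nearest=4 d=21 new=(9,31) → blocked by [5,9]×[24,31], reject
8. q=(7,43) nearest=4 d=18 new=(7,31) → blocked by [5,9]×[24,31], reject
9. q=(15,37) nearest=4 d=12 new=(9,31) → blocked by [5,9]×[24,31], reject
10. q=(7,31) nearest=4 d=6 new=(7,31) → blocked by [5,9]×[24,31], reject
11. q=(9,44) nearest=4 d=19 new=(9,31) → blocked by [5,9]×[24,31], reject
12. q=(15,3) nearest=1 d=7 new=(14,3) → add node 6 parent=1 cost=12
13. q=(3,40) nearest=4 d=15 new=(3,31) → add node 7 parent=4 cost=30
14. q=(11,15) nearest=5 d=6 new=(11,15) → blocked by [8,12]×[8,17], reject
15. q=(1,0) nearest=0 d=1 new=(1,0) → add node 8 parent=0 cost=1
16. q=(5,25) nearest=4 d=2 new=(5,25) → blocked by [5,9]×[24,31], reject
17. q=(13,25) nearest=3 d=9 new=(10,25) → blocked by [9,13]×[22,24], reject
18. q=(6,2) nearest=0 d=4 new=(6,2) → add node 9 parent=0 cost=4
19. q=(1,18) nearest=3 d=3 new=(1,18) → add node 10 parent=3 cost=21
20. q=(3,4) nearest=0 d=3 new=(3,4) → add node 11 parent=0 cost=3
21. q=(15,32) nearest=4 d=12 new=(9,31) → blocked by [5,9]×[24,31], reject
22. q=(4,30) nearest=7 d=1 new=(4,30) → add node 12 parent=7 cost=31
23. q=(5,28) nearest=12 d=2 new=(5,28) → blocked by [5,9]×[24,31], reject
24. q=(2,13) nearest=2 d=1 new=(2,13) → add node 13 parent=2 cost=13; rewire 10→13 (18<21)
25. q=(10,43) nearest=7 d=12 new=(9,37) → add node 14 parent=7 cost=36
26. q=(5,39) nearest=14 d=4 new=(5,39) → add node 15 parent=14 cost=40
27. q=(0,32) nearest=7 d=3 new=(0,32) → add node 16 parent=7 cost=33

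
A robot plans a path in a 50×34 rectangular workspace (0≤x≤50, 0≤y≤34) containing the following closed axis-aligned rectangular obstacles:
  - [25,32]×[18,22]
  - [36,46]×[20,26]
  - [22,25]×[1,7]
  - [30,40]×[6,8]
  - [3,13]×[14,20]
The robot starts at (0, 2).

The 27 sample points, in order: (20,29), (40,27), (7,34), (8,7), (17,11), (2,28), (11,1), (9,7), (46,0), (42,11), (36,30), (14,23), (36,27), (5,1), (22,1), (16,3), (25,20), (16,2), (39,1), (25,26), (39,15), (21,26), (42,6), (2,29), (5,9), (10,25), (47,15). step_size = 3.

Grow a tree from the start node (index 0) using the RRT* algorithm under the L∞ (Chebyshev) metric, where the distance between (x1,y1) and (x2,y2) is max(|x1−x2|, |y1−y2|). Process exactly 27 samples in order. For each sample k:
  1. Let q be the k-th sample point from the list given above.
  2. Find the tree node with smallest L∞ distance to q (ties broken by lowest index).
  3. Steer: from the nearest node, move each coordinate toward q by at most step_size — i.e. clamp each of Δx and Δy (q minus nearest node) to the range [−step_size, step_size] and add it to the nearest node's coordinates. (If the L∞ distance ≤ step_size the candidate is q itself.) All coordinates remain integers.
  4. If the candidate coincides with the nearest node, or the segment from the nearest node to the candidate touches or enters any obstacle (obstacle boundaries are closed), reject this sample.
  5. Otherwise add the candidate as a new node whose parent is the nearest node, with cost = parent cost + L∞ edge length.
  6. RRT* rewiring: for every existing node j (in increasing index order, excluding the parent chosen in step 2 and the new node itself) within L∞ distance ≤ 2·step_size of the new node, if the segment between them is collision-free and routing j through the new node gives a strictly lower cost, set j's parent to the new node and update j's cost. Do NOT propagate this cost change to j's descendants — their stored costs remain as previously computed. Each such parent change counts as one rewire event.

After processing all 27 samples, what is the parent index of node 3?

1. q=(20,29) nearest=0 d=27 new=(3,5) → add node 1 parent=0 cost=3
2. q=(40,27) nearest=1 d=37 new=(6,8) → add node 2 parent=1 cost=6
3. q=(7,34) nearest=2 d=26 new=(7,11) → add node 3 parent=2 cost=9
4. q=(8,7) nearest=2 d=2 new=(8,7) → add node 4 parent=2 cost=8
5. q=(17,11) nearest=4 d=9 new=(11,10) → add node 5 parent=4 cost=11
6. q=(2,28) nearest=3 d=17 new=(4,14) → blocked by [3,13]×[14,20], reject
7. q=(11,1) nearest=4 d=6 new=(11,4) → add node 6 parent=4 cost=11
8. q=(9,7) nearest=4 d=1 new=(9,7) → add node 7 parent=4 cost=9
9. q=(46,0) nearest=5 d=35 new=(14,7) → add node 8 parent=5 cost=14
10. q=(42,11) nearest=8 d=28 new=(17,10) → add node 9 parent=8 cost=17
11. q=(36,30) nearest=9 d=20 new=(20,13) → add node 10 parent=9 cost=20
12. q=(14,23) nearest=10 d=10 new=(17,16) → add node 11 parent=10 cost=23
13. q=(36,27) nearest=10 d=16 new=(23,16) → add node 12 parent=10 cost=23
14. q=(5,1) nearest=1 d=4 new=(5,2) → add node 13 parent=1 cost=6
15. q=(22,1) nearest=8 d=8 new=(17,4) → add node 14 parent=8 cost=17
16. q=(16,3) nearest=14 d=1 new=(16,3) → add node 15 parent=14 cost=18
17. q=(25,20) nearest=12 d=4 new=(25,19) → blocked by [25,32]×[18,22], reject
18. q=(16,2) nearest=15 d=1 new=(16,2) → add node 16 parent=15 cost=19
19. q=(39,1) nearest=12 d=16 new=(26,13) → add node 17 parent=12 cost=26
20. q=(25,26) nearest=11 d=10 new=(20,19) → add node 18 parent=11 cost=26
21. q=(39,15) nearest=17 d=13 new=(29,15) → add node 19 parent=17 cost=29
22. q=(21,26) nearest=18 d=7 new=(21,22) → add node 20 parent=18 cost=29
23. q=(42,6) nearest=19 d=13 new=(32,12) → add node 21 parent=19 cost=32
24. q=(2,29) nearest=11 d=15 new=(14,19) → add node 22 parent=11 cost=26
25. q=(5,9) nearest=2 d=1 new=(5,9) → add node 23 parent=2 cost=7
26. q=(10,25) nearest=22 d=6 new=(11,22) → blocked by [3,13]×[14,20], reject
27. q=(47,15) nearest=21 d=15 new=(35,15) → add node 24 parent=21 cost=35

Parent of node 3: 2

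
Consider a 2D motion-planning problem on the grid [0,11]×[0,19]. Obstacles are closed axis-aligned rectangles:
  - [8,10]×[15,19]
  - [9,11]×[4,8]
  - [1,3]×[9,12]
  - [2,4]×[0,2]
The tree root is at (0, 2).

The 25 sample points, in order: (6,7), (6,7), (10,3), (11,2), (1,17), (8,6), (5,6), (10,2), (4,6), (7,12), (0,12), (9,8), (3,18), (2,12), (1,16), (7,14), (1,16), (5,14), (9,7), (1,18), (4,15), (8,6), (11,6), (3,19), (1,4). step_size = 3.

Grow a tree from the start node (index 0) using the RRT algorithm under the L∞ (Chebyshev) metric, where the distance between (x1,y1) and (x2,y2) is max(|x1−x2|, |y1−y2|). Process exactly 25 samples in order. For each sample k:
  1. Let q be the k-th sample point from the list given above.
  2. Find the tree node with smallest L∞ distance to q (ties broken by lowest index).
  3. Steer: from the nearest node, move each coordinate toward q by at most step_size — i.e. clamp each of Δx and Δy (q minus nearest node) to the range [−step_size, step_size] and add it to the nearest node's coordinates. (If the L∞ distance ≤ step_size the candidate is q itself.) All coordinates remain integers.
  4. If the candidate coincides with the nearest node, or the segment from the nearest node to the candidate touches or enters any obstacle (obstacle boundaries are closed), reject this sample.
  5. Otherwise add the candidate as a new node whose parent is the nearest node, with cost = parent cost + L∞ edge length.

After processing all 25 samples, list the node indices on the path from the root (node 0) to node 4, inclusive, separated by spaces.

1. q=(6,7) nearest=0 d=6 new=(3,5) → add node 1 parent=0 cost=3
2. q=(6,7) nearest=1 d=3 new=(6,7) → add node 2 parent=1 cost=6
3. q=(10,3) nearest=2 d=4 new=(9,4) → blocked by [9,11]×[4,8], reject
4. q=(11,2) nearest=2 d=5 new=(9,4) → blocked by [9,11]×[4,8], reject
5. q=(1,17) nearest=2 d=10 new=(3,10) → blocked by [1,3]×[9,12], reject
6. q=(8,6) nearest=2 d=2 new=(8,6) → add node 3 parent=2 cost=8
7. q=(5,6) nearest=2 d=1 new=(5,6) → add node 4 parent=2 cost=7
8. q=(10,2) nearest=3 d=4 new=(10,3) → blocked by [9,11]×[4,8], reject
9. q=(4,6) nearest=1 d=1 new=(4,6) → add node 5 parent=1 cost=4
10. q=(7,12) nearest=2 d=5 new=(7,10) → add node 6 parent=2 cost=9
11. q=(0,12) nearest=2 d=6 new=(3,10) → blocked by [1,3]×[9,12], reject
12. q=(9,8) nearest=3 d=2 new=(9,8) → blocked by [9,11]×[4,8], reject
13. q=(3,18) nearest=6 d=8 new=(4,13) → add node 7 parent=6 cost=12
14. q=(2,12) nearest=7 d=2 new=(2,12) → blocked by [1,3]×[9,12], reject
15. q=(1,16) nearest=7 d=3 new=(1,16) → add node 8 parent=7 cost=15
16. q=(7,14) nearest=7 d=3 new=(7,14) → add node 9 parent=7 cost=15
17. q=(1,16) nearest=8 d=0 → coincident, reject
18. q=(5,14) nearest=7 d=1 new=(5,14) → add node 10 parent=7 cost=13
19. q=(9,7) nearest=3 d=1 new=(9,7) → blocked by [9,11]×[4,8], reject
20. q=(1,18) nearest=8 d=2 new=(1,18) → add node 11 parent=8 cost=17
21. q=(4,15) nearest=10 d=1 new=(4,15) → add node 12 parent=10 cost=14
22. q=(8,6) nearest=3 d=0 → coincident, reject
23. q=(11,6) nearest=3 d=3 new=(11,6) → blocked by [9,11]×[4,8], reject
24. q=(3,19) nearest=11 d=2 new=(3,19) → add node 13 parent=11 cost=19
25. q=(1,4) nearest=0 d=2 new=(1,4) → add node 14 parent=0 cost=2

Path: 0 1 2 4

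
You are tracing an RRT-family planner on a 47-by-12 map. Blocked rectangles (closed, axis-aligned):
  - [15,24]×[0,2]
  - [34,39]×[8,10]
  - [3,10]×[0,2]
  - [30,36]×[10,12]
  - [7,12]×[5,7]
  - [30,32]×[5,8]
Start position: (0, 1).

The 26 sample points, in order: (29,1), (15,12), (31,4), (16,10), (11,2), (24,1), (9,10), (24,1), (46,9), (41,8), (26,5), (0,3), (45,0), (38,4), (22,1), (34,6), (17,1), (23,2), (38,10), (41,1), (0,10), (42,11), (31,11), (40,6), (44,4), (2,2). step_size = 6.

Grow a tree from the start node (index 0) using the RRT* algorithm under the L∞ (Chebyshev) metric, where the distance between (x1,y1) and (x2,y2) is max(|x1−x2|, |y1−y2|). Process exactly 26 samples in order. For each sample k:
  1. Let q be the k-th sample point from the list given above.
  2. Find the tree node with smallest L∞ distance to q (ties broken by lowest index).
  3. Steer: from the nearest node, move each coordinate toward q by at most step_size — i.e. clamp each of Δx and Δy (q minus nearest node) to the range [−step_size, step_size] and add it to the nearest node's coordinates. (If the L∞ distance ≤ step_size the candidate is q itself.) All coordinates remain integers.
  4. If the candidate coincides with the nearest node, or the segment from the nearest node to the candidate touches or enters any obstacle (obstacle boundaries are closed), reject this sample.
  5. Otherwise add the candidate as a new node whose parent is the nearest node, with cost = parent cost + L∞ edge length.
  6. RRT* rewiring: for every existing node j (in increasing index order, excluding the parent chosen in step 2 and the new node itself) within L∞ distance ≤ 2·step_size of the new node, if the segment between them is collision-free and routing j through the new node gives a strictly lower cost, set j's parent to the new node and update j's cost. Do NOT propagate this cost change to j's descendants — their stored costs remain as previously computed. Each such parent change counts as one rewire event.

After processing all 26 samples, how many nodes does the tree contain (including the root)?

1. q=(29,1) nearest=0 d=29 new=(6,1) → blocked by [3,10]×[0,2], reject
2. q=(15,12) nearest=0 d=15 new=(6,7) → add node 1 parent=0 cost=6
3. q=(31,4) nearest=1 d=25 new=(12,4) → blocked by [7,12]×[5,7], reject
4. q=(16,10) nearest=1 d=10 new=(12,10) → add node 2 parent=1 cost=12
5. q=(11,2) nearest=1 d=5 new=(11,2) → blocked by [7,12]×[5,7], reject
6. q=(24,1) nearest=2 d=12 new=(18,4) → add node 3 parent=2 cost=18
7. q=(9,10) nearest=1 d=3 new=(9,10) → add node 4 parent=1 cost=9
8. q=(24,1) nearest=3 d=6 new=(24,1) → blocked by [15,24]×[0,2], reject
9. q=(46,9) nearest=3 d=28 new=(24,9) → add node 5 parent=3 cost=24
10. q=(41,8) nearest=5 d=17 new=(30,8) → blocked by [30,32]×[5,8], reject
11. q=(26,5) nearest=5 d=4 new=(26,5) → add node 6 parent=5 cost=28
12. q=(0,3) nearest=0 d=2 new=(0,3) → add node 7 parent=0 cost=2
13. q=(45,0) nearest=6 d=19 new=(32,0) → add node 8 parent=6 cost=34
14. q=(38,4) nearest=8 d=6 new=(38,4) → add node 9 parent=8 cost=40
15. q=(22,1) nearest=3 d=4 new=(22,1) → blocked by [15,24]×[0,2], reject
16. q=(34,6) nearest=9 d=4 new=(34,6) → add node 10 parent=9 cost=44
17. q=(17,1) nearest=3 d=3 new=(17,1) → blocked by [15,24]×[0,2], reject
18. q=(23,2) nearest=6 d=3 new=(23,2) → blocked by [15,24]×[0,2], reject
19. q=(38,10) nearest=10 d=4 new=(38,10) → blocked by [34,39]×[8,10], reject
20. q=(41,1) nearest=9 d=3 new=(41,1) → add node 11 parent=9 cost=43
21. q=(0,10) nearest=1 d=6 new=(0,10) → add node 12 parent=1 cost=12
22. q=(42,11) nearest=9 d=7 new=(42,10) → add node 13 parent=9 cost=46
23. q=(31,11) nearest=10 d=5 new=(31,11) → blocked by [30,36]×[10,12], reject
24. q=(40,6) nearest=9 d=2 new=(40,6) → add node 14 parent=9 cost=42
25. q=(44,4) nearest=11 d=3 new=(44,4) → add node 15 parent=11 cost=46
26. q=(2,2) nearest=0 d=2 new=(2,2) → add node 16 parent=0 cost=2; rewire 12→16 (10<12)

Node count: 17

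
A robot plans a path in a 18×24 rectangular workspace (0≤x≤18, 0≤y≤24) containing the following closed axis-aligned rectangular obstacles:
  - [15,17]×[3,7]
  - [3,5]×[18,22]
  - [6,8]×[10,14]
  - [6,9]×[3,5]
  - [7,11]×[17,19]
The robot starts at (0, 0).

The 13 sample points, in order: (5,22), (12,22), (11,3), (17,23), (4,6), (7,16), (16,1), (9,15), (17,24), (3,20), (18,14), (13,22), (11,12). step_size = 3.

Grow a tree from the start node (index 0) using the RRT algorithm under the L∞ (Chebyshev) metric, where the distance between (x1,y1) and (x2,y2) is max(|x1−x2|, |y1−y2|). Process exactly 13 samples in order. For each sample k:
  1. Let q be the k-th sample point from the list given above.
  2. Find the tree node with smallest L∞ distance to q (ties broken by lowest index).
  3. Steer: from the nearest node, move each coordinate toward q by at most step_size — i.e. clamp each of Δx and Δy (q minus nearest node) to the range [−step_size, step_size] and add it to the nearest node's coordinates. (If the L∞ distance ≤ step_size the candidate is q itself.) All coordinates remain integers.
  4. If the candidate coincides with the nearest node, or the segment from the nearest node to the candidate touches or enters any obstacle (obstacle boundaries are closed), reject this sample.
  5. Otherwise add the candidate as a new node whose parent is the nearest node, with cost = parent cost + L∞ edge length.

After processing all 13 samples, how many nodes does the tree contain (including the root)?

1. q=(5,22) nearest=0 d=22 new=(3,3) → add node 1 parent=0 cost=3
2. q=(12,22) nearest=1 d=19 new=(6,6) → add node 2 parent=1 cost=6
3. q=(11,3) nearest=2 d=5 new=(9,3) → blocked by [6,9]×[3,5], reject
4. q=(17,23) nearest=2 d=17 new=(9,9) → add node 3 parent=2 cost=9
5. q=(4,6) nearest=2 d=2 new=(4,6) → add node 4 parent=2 cost=8
6. q=(7,16) nearest=3 d=7 new=(7,12) → blocked by [6,8]×[10,14], reject
7. q=(16,1) nearest=3 d=8 new=(12,6) → add node 5 parent=3 cost=12
8. q=(9,15) nearest=3 d=6 new=(9,12) → add node 6 parent=3 cost=12
9. q=(17,24) nearest=6 d=12 new=(12,15) → add node 7 parent=6 cost=15
10. q=(3,20) nearest=6 d=8 new=(6,15) → blocked by [6,8]×[10,14], reject
11. q=(18,14) nearest=7 d=6 new=(15,14) → add node 8 parent=7 cost=18
12. q=(13,22) nearest=7 d=7 new=(13,18) → add node 9 parent=7 cost=18
13. q=(11,12) nearest=6 d=2 new=(11,12) → add node 10 parent=6 cost=14

Node count: 11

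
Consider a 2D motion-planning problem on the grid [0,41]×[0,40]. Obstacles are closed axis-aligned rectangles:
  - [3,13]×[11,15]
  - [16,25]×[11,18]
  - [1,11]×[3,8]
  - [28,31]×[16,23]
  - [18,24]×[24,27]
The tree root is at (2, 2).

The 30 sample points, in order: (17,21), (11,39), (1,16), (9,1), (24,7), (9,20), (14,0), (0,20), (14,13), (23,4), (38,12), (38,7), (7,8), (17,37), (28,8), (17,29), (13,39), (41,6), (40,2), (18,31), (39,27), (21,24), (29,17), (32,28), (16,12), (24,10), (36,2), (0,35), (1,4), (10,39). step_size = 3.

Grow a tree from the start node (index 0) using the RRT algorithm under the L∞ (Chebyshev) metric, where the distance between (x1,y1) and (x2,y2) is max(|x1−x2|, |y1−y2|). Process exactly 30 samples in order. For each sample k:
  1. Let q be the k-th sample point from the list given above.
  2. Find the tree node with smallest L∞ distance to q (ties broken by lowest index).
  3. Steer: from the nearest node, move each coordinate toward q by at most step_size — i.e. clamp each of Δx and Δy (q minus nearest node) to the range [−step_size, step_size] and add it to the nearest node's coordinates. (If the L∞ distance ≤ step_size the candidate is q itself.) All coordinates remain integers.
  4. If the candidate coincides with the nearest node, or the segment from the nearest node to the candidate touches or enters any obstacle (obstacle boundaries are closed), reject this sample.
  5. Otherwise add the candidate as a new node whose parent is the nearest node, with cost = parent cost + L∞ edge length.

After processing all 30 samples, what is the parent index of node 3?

1. q=(17,21) nearest=0 d=19 new=(5,5) → blocked by [1,11]×[3,8], reject
2. q=(11,39) nearest=0 d=37 new=(5,5) → blocked by [1,11]×[3,8], reject
3. q=(1,16) nearest=0 d=14 new=(1,5) → blocked by [1,11]×[3,8], reject
4. q=(9,1) nearest=0 d=7 new=(5,1) → add node 1 parent=0 cost=3
5. q=(24,7) nearest=1 d=19 new=(8,4) → blocked by [1,11]×[3,8], reject
6. q=(9,20) nearest=0 d=18 new=(5,5) → blocked by [1,11]×[3,8], reject
7. q=(14,0) nearest=1 d=9 new=(8,0) → add node 2 parent=1 cost=6
8. q=(0,20) nearest=0 d=18 new=(0,5) → blocked by [1,11]×[3,8], reject
9. q=(14,13) nearest=0 d=12 new=(5,5) → blocked by [1,11]×[3,8], reject
10. q=(23,4) nearest=2 d=15 new=(11,3) → blocked by [1,11]×[3,8], reject
11. q=(38,12) nearest=2 d=30 new=(11,3) → blocked by [1,11]×[3,8], reject
12. q=(38,7) nearest=2 d=30 new=(11,3) → blocked by [1,11]×[3,8], reject
13. q=(7,8) nearest=0 d=6 new=(5,5) → blocked by [1,11]×[3,8], reject
14. q=(17,37) nearest=0 d=35 new=(5,5) → blocked by [1,11]×[3,8], reject
15. q=(28,8) nearest=2 d=20 new=(11,3) → blocked by [1,11]×[3,8], reject
16. q=(17,29) nearest=0 d=27 new=(5,5) → blocked by [1,11]×[3,8], reject
17. q=(13,39) nearest=0 d=37 new=(5,5) → blocked by [1,11]×[3,8], reject
18. q=(41,6) nearest=2 d=33 new=(11,3) → blocked by [1,11]×[3,8], reject
19. q=(40,2) nearest=2 d=32 new=(11,2) → add node 3 parent=2 cost=9
20. q=(18,31) nearest=0 d=29 new=(5,5) → blocked by [1,11]×[3,8], reject
21. q=(39,27) nearest=3 d=28 new=(14,5) → add node 4 parent=3 cost=12
22. q=(21,24) nearest=4 d=19 new=(17,8) → add node 5 parent=4 cost=15
23. q=(29,17) nearest=5 d=12 new=(20,11) → blocked by [16,25]×[11,18], reject
24. q=(32,28) nearest=5 d=20 new=(20,11) → blocked by [16,25]×[11,18], reject
25. q=(16,12) nearest=5 d=4 new=(16,11) → blocked by [16,25]×[11,18], reject
26. q=(24,10) nearest=5 d=7 new=(20,10) → add node 6 parent=5 cost=18
27. q=(36,2) nearest=6 d=16 new=(23,7) → add node 7 parent=6 cost=21
28. q=(0,35) nearest=6 d=25 new=(17,13) → blocked by [16,25]×[11,18], reject
29. q=(1,4) nearest=0 d=2 new=(1,4) → blocked by [1,11]×[3,8], reject
30. q=(10,39) nearest=6 d=29 new=(17,13) → blocked by [16,25]×[11,18], reject

Parent of node 3: 2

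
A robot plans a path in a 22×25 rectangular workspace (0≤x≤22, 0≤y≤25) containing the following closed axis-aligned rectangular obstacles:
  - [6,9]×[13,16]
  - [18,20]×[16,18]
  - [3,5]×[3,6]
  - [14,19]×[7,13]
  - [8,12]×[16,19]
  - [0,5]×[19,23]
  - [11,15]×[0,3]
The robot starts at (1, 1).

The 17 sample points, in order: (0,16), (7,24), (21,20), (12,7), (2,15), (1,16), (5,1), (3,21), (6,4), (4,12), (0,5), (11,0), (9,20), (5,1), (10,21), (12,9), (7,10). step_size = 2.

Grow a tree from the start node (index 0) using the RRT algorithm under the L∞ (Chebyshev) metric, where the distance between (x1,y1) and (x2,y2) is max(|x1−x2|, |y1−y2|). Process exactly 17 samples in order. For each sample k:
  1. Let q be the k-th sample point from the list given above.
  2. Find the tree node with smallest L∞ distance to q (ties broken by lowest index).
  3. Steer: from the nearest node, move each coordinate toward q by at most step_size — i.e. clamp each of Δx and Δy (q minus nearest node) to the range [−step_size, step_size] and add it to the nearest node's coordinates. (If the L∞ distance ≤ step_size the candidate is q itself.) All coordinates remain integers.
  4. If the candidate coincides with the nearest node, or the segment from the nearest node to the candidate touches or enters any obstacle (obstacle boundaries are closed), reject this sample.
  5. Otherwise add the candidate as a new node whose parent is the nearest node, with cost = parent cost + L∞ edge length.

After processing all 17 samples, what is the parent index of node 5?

1. q=(0,16) nearest=0 d=15 new=(0,3) → add node 1 parent=0 cost=2
2. q=(7,24) nearest=1 d=21 new=(2,5) → add node 2 parent=1 cost=4
3. q=(21,20) nearest=2 d=19 new=(4,7) → blocked by [3,5]×[3,6], reject
4. q=(12,7) nearest=2 d=10 new=(4,7) → blocked by [3,5]×[3,6], reject
5. q=(2,15) nearest=2 d=10 new=(2,7) → add node 3 parent=2 cost=6
6. q=(1,16) nearest=3 d=9 new=(1,9) → add node 4 parent=3 cost=8
7. q=(5,1) nearest=0 d=4 new=(3,1) → add node 5 parent=0 cost=2
8. q=(3,21) nearest=4 d=12 new=(3,11) → add node 6 parent=4 cost=10
9. q=(6,4) nearest=5 d=3 new=(5,3) → blocked by [3,5]×[3,6], reject
10. q=(4,12) nearest=6 d=1 new=(4,12) → add node 7 parent=6 cost=11
11. q=(0,5) nearest=1 d=2 new=(0,5) → add node 8 parent=1 cost=4
12. q=(11,0) nearest=5 d=8 new=(5,0) → add node 9 parent=5 cost=4
13. q=(9,20) nearest=7 d=8 new=(6,14) → blocked by [6,9]×[13,16], reject
14. q=(5,1) nearest=9 d=1 new=(5,1) → add node 10 parent=9 cost=5
15. q=(10,21) nearest=7 d=9 new=(6,14) → blocked by [6,9]×[13,16], reject
16. q=(12,9) nearest=7 d=8 new=(6,10) → add node 11 parent=7 cost=13
17. q=(7,10) nearest=11 d=1 new=(7,10) → add node 12 parent=11 cost=14

Parent of node 5: 0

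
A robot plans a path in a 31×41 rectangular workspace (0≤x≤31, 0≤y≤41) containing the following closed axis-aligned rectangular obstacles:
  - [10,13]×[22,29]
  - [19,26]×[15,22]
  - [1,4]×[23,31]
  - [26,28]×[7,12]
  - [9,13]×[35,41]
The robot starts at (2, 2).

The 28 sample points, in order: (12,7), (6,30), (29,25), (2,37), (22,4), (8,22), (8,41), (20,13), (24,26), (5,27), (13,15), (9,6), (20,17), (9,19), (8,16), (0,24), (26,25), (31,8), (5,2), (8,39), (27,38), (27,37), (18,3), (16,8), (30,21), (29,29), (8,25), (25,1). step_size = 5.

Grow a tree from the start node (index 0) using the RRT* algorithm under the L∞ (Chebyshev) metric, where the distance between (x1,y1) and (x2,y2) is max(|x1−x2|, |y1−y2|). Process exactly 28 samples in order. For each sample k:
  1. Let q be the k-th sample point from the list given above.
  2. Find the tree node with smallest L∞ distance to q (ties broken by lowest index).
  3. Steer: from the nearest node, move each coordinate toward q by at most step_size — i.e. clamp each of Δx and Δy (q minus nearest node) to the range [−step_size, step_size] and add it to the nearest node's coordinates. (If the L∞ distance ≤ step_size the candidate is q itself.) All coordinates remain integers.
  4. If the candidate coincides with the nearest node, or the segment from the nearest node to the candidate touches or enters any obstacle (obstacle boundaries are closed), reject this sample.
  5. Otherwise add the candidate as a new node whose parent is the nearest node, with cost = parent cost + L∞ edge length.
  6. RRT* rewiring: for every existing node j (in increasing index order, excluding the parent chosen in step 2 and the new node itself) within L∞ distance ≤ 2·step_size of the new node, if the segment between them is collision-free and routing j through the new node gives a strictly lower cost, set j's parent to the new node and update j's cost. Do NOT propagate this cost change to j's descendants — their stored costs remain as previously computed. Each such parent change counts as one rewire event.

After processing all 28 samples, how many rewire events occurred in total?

1. q=(12,7) nearest=0 d=10 new=(7,7) → add node 1 parent=0 cost=5
2. q=(6,30) nearest=1 d=23 new=(6,12) → add node 2 parent=1 cost=10
3. q=(29,25) nearest=1 d=22 new=(12,12) → add node 3 parent=1 cost=10
4. q=(2,37) nearest=2 d=25 new=(2,17) → add node 4 parent=2 cost=15
5. q=(22,4) nearest=3 d=10 new=(17,7) → add node 5 parent=3 cost=15
6. q=(8,22) nearest=4 d=6 new=(7,22) → add node 6 parent=4 cost=20
7. q=(8,41) nearest=6 d=19 new=(8,27) → add node 7 parent=6 cost=25
8. q=(20,13) nearest=5 d=6 new=(20,12) → add node 8 parent=5 cost=20
9. q=(24,26) nearest=3 d=14 new=(17,17) → add node 9 parent=3 cost=15
10. q=(5,27) nearest=7 d=3 new=(5,27) → add node 10 parent=7 cost=28
11. q=(13,15) nearest=3 d=3 new=(13,15) → add node 11 parent=3 cost=13
12. q=(9,6) nearest=1 d=2 new=(9,6) → add node 12 parent=1 cost=7
13. q=(20,17) nearest=9 d=3 new=(20,17) → blocked by [19,26]×[15,22], reject
14. q=(9,19) nearest=6 d=3 new=(9,19) → add node 13 parent=6 cost=23
15. q=(8,16) nearest=13 d=3 new=(8,16) → add node 14 parent=13 cost=26
16. q=(0,24) nearest=10 d=5 new=(0,24) → blocked by [1,4]×[23,31], reject
17. q=(26,25) nearest=9 d=9 new=(22,22) → blocked by [19,26]×[15,22], reject
18. q=(31,8) nearest=8 d=11 new=(25,8) → add node 15 parent=8 cost=25
19. q=(5,2) nearest=0 d=3 new=(5,2) → add node 16 parent=0 cost=3
20. q=(8,39) nearest=7 d=12 new=(8,32) → add node 17 parent=7 cost=30
21. q=(27,38) nearest=7 d=19 new=(13,32) → blocked by [10,13]×[22,29], reject
22. q=(27,37) nearest=13 d=18 new=(14,24) → blocked by [10,13]×[22,29], reject
23. q=(18,3) nearest=5 d=4 new=(18,3) → add node 18 parent=5 cost=19
24. q=(16,8) nearest=5 d=1 new=(16,8) → add node 19 parent=5 cost=16; rewire 14→19 (24<26)
25. q=(30,21) nearest=8 d=10 new=(25,17) → blocked by [19,26]×[15,22], reject
26. q=(29,29) nearest=9 d=12 new=(22,22) → blocked by [19,26]×[15,22], reject
27. q=(8,25) nearest=7 d=2 new=(8,25) → add node 20 parent=7 cost=27
28. q=(25,1) nearest=15 d=7 new=(25,3) → add node 21 parent=15 cost=30

Rewire events: 1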